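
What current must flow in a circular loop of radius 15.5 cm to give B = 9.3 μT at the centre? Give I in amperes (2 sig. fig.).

I ≈ 2.3 A

At the centre of a circular loop B = μ₀I/(2R), so I = 2RB/μ₀.
With R = 0.155 m, I = 2 × 0.155 × 9.30×10⁻⁶ / (4π×10⁻⁷) = 2.29 A.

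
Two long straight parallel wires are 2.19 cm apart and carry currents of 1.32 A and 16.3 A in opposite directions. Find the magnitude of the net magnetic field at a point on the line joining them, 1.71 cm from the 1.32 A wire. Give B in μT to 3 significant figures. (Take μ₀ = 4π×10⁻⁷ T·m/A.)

Each long wire gives B = μ₀I/(2πd). Distances are d₁ = 0.0171 m and d₂ = 0.0048 m.
B₁ = 1.54×10⁻⁵ T, B₂ = 6.79×10⁻⁴ T.
Between antiparallel currents both contributions point the same way, so they add. B = B₁ + B₂ = 1.54×10⁻⁵ + 6.79×10⁻⁴ = 6.95×10⁻⁴ T.

B ≈ 695 μT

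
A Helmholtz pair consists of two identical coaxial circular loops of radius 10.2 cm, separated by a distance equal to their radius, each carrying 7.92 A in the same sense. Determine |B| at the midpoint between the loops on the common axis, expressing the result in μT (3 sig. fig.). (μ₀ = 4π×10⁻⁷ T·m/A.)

Each loop contributes B = μ₀IR²/[2(R²+z²)^(3/2)] on the axis, with z measured from that loop.
Loop 1 (z = 0.051 m): B₁ = 3.49×10⁻⁵ T. Loop 2 (z = 0.051 m): B₂ = 3.49×10⁻⁵ T.
The fields add: B = B₁ + B₂ = 6.98×10⁻⁵ T.

B ≈ 69.8 μT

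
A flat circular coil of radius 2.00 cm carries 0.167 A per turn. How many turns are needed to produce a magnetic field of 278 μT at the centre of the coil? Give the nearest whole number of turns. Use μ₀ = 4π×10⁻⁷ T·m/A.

N = 53

For an N-turn coil, B = Nμ₀I/(2R). A single turn gives B₁ = 5.25×10⁻⁶ T with R = 0.02 m.
N = B/B₁ = 2.78×10⁻⁴ / 5.25×10⁻⁶ = 52.99.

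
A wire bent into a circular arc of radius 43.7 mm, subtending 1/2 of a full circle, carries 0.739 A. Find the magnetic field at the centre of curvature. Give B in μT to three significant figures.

The Biot–Savart field of a circular arc at its centre is B = μ₀Iφ/(4πR), with φ = 3.142 rad.
B = (4π×10⁻⁷ × 0.739 × 3.142) / (4π × 0.0437) = 5.31×10⁻⁶ T.

B ≈ 5.31 μT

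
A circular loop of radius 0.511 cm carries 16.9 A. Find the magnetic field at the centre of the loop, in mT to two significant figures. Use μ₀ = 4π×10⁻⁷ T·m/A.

B ≈ 2.1 mT

At the centre of a circular loop the Biot–Savart law gives B = μ₀I/(2R).
B = (4π×10⁻⁷ × 16.9) / (2 × 0.00511) = 2.08×10⁻³ T.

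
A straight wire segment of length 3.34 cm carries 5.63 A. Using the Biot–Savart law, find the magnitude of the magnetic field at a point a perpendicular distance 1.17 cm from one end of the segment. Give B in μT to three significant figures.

B ≈ 45.4 μT

For a finite straight segment, B = (μ₀I/4πd)(sinθ₁ + sinθ₂), where θ₁, θ₂ are the angles from the perpendicular to each end.
The perpendicular foot is at one end, so the two end-offsets along the wire are 0 and L = 0.0334 m.
sinθ₁ = 0/√(0²+0.0117²) = 0.0000; sinθ₂ = 0.0334/√(0.0334²+0.0117²) = 0.9438.
B = (4π×10⁻⁷ × 5.63) / (4π × 0.0117) × (0.0000 + 0.9438) = 4.54×10⁻⁵ T.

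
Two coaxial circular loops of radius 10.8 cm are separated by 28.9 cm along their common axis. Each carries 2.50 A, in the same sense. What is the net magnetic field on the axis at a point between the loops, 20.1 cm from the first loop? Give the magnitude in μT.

Each loop contributes B = μ₀IR²/[2(R²+z²)^(3/2)] on the axis, with z measured from that loop.
Loop 1 (z = 0.201 m): B₁ = 1.54×10⁻⁶ T. Loop 2 (z = 0.088 m): B₂ = 6.78×10⁻⁶ T.
The fields add: B = B₁ + B₂ = 8.32×10⁻⁶ T.

B ≈ 8.32 μT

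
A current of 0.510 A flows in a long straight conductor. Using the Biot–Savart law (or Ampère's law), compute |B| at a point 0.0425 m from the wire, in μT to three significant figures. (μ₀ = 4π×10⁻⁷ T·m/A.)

For an infinitely long straight wire, B = μ₀I/(2πd).
B = (4π×10⁻⁷ × 0.510) / (2π × 0.0425) = 2.40×10⁻⁶ T.

B ≈ 2.40 μT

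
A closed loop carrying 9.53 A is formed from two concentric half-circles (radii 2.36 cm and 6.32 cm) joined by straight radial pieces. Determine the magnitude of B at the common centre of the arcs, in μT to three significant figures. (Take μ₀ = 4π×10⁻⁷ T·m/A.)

B ≈ 79.5 μT

The radial connectors point toward the centre, so dl × r̂ = 0 and they contribute nothing.
Each semicircle gives μ₀I/(4R): inner arc 1.27×10⁻⁴ T, outer arc 4.74×10⁻⁵ T.
The two arcs carry current in opposite angular senses, so their fields oppose: B = |1.27×10⁻⁴ − 4.74×10⁻⁵| = 7.95×10⁻⁵ T.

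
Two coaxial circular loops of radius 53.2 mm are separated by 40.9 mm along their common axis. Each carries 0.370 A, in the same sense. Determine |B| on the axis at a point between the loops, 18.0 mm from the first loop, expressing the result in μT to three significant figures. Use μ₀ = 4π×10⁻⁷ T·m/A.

B ≈ 7.10 μT

Each loop contributes B = μ₀IR²/[2(R²+z²)^(3/2)] on the axis, with z measured from that loop.
Loop 1 (z = 0.018 m): B₁ = 3.71×10⁻⁶ T. Loop 2 (z = 0.0229 m): B₂ = 3.39×10⁻⁶ T.
The fields add: B = B₁ + B₂ = 7.10×10⁻⁶ T.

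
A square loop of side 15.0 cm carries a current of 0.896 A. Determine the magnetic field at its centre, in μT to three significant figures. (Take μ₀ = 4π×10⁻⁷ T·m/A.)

Each side is a finite straight segment at perpendicular distance d = a/(2 tan(π/4)) = 0.075 m from the centre, with end-angles ±π/4.
One side contributes B₁ = (μ₀I/4πd)·2 sin(π/4) = 1.69×10⁻⁶ T.
All 4 sides add in the same direction: B = 4 × 1.69×10⁻⁶ = 6.76×10⁻⁶ T.

B ≈ 6.76 μT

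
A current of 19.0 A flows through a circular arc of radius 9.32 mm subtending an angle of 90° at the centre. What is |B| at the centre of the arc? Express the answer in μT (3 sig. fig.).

B ≈ 320 μT

The Biot–Savart field of a circular arc at its centre is B = μ₀Iφ/(4πR), with φ = 1.571 rad.
B = (4π×10⁻⁷ × 19.0 × 1.571) / (4π × 0.00932) = 3.20×10⁻⁴ T.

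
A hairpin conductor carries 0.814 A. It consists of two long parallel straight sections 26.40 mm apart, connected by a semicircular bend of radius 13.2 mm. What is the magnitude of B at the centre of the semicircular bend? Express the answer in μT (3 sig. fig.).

The semicircular arc contributes B_arc = μ₀I·π/(4πR) = μ₀I/(4R) = 1.94×10⁻⁵ T.
Each semi-infinite lead is at perpendicular distance R = 0.0132 m from the centre, with the perpendicular foot at its near end, so it contributes μ₀I/(4πR); both point the same way, together 1.23×10⁻⁵ T.
Arc and leads all point the same direction: B = 1.94×10⁻⁵ + 1.23×10⁻⁵ = 3.17×10⁻⁵ T.

B ≈ 31.7 μT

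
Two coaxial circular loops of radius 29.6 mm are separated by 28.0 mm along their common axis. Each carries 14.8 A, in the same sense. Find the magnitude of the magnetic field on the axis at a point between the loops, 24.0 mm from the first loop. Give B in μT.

Each loop contributes B = μ₀IR²/[2(R²+z²)^(3/2)] on the axis, with z measured from that loop.
Loop 1 (z = 0.024 m): B₁ = 1.47×10⁻⁴ T. Loop 2 (z = 0.004 m): B₂ = 3.06×10⁻⁴ T.
The fields add: B = B₁ + B₂ = 4.53×10⁻⁴ T.

B ≈ 453 μT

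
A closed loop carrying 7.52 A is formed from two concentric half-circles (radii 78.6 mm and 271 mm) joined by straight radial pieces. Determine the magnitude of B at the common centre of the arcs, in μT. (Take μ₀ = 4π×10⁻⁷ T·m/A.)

B ≈ 21.3 μT

The radial connectors point toward the centre, so dl × r̂ = 0 and they contribute nothing.
Each semicircle gives μ₀I/(4R): inner arc 3.01×10⁻⁵ T, outer arc 8.72×10⁻⁶ T.
The two arcs carry current in opposite angular senses, so their fields oppose: B = |3.01×10⁻⁵ − 8.72×10⁻⁶| = 2.13×10⁻⁵ T.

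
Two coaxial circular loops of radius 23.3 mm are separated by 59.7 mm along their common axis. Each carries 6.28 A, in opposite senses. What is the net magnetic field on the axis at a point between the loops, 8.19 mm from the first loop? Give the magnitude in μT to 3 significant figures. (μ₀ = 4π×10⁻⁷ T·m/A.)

B ≈ 130 μT

Each loop contributes B = μ₀IR²/[2(R²+z²)^(3/2)] on the axis, with z measured from that loop.
Loop 1 (z = 0.00819 m): B₁ = 1.42×10⁻⁴ T. Loop 2 (z = 0.05151 m): B₂ = 1.19×10⁻⁵ T.
The fields oppose: B = |B₁ − B₂| = 1.30×10⁻⁴ T.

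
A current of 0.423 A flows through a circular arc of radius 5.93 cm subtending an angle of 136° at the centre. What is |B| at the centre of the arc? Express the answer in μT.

The Biot–Savart field of a circular arc at its centre is B = μ₀Iφ/(4πR), with φ = 2.374 rad.
B = (4π×10⁻⁷ × 0.423 × 2.374) / (4π × 0.0593) = 1.69×10⁻⁶ T.

B ≈ 1.69 μT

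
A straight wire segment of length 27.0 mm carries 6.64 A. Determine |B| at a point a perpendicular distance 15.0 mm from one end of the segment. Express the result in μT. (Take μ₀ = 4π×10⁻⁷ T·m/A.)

B ≈ 38.7 μT

For a finite straight segment, B = (μ₀I/4πd)(sinθ₁ + sinθ₂), where θ₁, θ₂ are the angles from the perpendicular to each end.
The perpendicular foot is at one end, so the two end-offsets along the wire are 0 and L = 0.027 m.
sinθ₁ = 0/√(0²+0.015²) = 0.0000; sinθ₂ = 0.027/√(0.027²+0.015²) = 0.8742.
B = (4π×10⁻⁷ × 6.64) / (4π × 0.015) × (0.0000 + 0.8742) = 3.87×10⁻⁵ T.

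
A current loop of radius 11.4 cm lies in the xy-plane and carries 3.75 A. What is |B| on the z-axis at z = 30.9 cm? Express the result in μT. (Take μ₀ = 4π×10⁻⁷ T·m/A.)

On the axis of a circular loop, B = μ₀IR² / [2(R²+z²)^(3/2)].
R² + z² = (0.114)² + (0.309)² = 0.1085 m², and (R²+z²)^(3/2) = 3.57×10⁻² m³.
B = (4π×10⁻⁷ × 3.75 × 0.013) / (2 × 3.57×10⁻²) = 8.57×10⁻⁷ T.

B ≈ 0.857 μT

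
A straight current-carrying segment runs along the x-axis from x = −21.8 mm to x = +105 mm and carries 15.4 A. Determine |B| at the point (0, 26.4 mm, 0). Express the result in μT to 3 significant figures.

For a finite straight segment, B = (μ₀I/4πd)(sinθ₁ + sinθ₂), where θ₁, θ₂ are the angles from the perpendicular to each end.
The perpendicular distance is d = 0.0264 m; the end-offsets along the wire are a = 0.0218 m and b = 0.105 m.
sinθ₁ = 0.0218/√(0.0218²+0.0264²) = 0.6367; sinθ₂ = 0.105/√(0.105²+0.0264²) = 0.9698.
B = (4π×10⁻⁷ × 15.4) / (4π × 0.0264) × (0.6367 + 0.9698) = 9.37×10⁻⁵ T.

B ≈ 93.7 μT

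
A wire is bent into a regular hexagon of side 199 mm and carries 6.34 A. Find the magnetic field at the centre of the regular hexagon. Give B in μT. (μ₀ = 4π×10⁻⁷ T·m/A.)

B ≈ 22.1 μT

Each side is a finite straight segment at perpendicular distance d = a/(2 tan(π/6)) = 0.1723 m from the centre, with end-angles ±π/6.
One side contributes B₁ = (μ₀I/4πd)·2 sin(π/6) = 3.68×10⁻⁶ T.
All 6 sides add in the same direction: B = 6 × 3.68×10⁻⁶ = 2.21×10⁻⁵ T.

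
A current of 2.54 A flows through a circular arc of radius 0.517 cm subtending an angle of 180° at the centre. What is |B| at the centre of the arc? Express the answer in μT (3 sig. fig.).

The Biot–Savart field of a circular arc at its centre is B = μ₀Iφ/(4πR), with φ = 3.142 rad.
B = (4π×10⁻⁷ × 2.54 × 3.142) / (4π × 0.00517) = 1.54×10⁻⁴ T.

B ≈ 154 μT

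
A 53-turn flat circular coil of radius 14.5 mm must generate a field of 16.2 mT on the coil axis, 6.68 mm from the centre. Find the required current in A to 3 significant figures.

I ≈ 9.41 A

For an N-turn coil, B = Nμ₀IR²/[2(R²+z²)^(3/2)] with R = 0.0145 m, z = 0.00668 m, so I = 2B(R²+z²)^(3/2)/(Nμ₀R²) = 2 × 1.62×10⁻² × 4.07×10⁻⁶ / (53 × 4π×10⁻⁷ × 0.0002103) = 9.41 A.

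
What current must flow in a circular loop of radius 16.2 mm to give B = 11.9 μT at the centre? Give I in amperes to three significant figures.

I ≈ 0.307 A

At the centre of a circular loop B = μ₀I/(2R), so I = 2RB/μ₀.
With R = 0.0162 m, I = 2 × 0.0162 × 1.19×10⁻⁵ / (4π×10⁻⁷) = 0.307 A.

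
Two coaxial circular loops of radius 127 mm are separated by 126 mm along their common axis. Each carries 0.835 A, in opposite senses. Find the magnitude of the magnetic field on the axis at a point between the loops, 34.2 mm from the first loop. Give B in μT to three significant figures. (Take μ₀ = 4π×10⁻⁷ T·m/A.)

B ≈ 1.52 μT

Each loop contributes B = μ₀IR²/[2(R²+z²)^(3/2)] on the axis, with z measured from that loop.
Loop 1 (z = 0.0342 m): B₁ = 3.72×10⁻⁶ T. Loop 2 (z = 0.0918 m): B₂ = 2.20×10⁻⁶ T.
The fields oppose: B = |B₁ − B₂| = 1.52×10⁻⁶ T.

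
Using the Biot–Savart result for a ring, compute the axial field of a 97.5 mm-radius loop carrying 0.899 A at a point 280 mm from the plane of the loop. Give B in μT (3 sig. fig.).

On the axis of a circular loop, B = μ₀IR² / [2(R²+z²)^(3/2)].
R² + z² = (0.0975)² + (0.28)² = 0.08791 m², and (R²+z²)^(3/2) = 2.61×10⁻² m³.
B = (4π×10⁻⁷ × 0.899 × 0.009506) / (2 × 2.61×10⁻²) = 2.06×10⁻⁷ T.

B ≈ 0.206 μT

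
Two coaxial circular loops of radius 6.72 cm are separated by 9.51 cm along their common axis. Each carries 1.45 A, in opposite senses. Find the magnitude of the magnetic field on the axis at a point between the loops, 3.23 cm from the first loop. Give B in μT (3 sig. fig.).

Each loop contributes B = μ₀IR²/[2(R²+z²)^(3/2)] on the axis, with z measured from that loop.
Loop 1 (z = 0.0323 m): B₁ = 9.93×10⁻⁶ T. Loop 2 (z = 0.0628 m): B₂ = 5.29×10⁻⁶ T.
The fields oppose: B = |B₁ − B₂| = 4.64×10⁻⁶ T.

B ≈ 4.64 μT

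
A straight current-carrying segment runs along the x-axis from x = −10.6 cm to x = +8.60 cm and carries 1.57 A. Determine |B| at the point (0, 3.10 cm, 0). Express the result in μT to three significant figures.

For a finite straight segment, B = (μ₀I/4πd)(sinθ₁ + sinθ₂), where θ₁, θ₂ are the angles from the perpendicular to each end.
The perpendicular distance is d = 0.031 m; the end-offsets along the wire are a = 0.106 m and b = 0.086 m.
sinθ₁ = 0.106/√(0.106²+0.031²) = 0.9598; sinθ₂ = 0.086/√(0.086²+0.031²) = 0.9407.
B = (4π×10⁻⁷ × 1.57) / (4π × 0.031) × (0.9598 + 0.9407) = 9.63×10⁻⁶ T.

B ≈ 9.63 μT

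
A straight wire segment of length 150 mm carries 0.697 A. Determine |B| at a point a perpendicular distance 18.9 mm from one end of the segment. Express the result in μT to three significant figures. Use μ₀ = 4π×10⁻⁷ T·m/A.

For a finite straight segment, B = (μ₀I/4πd)(sinθ₁ + sinθ₂), where θ₁, θ₂ are the angles from the perpendicular to each end.
The perpendicular foot is at one end, so the two end-offsets along the wire are 0 and L = 0.15 m.
sinθ₁ = 0/√(0²+0.0189²) = 0.0000; sinθ₂ = 0.15/√(0.15²+0.0189²) = 0.9922.
B = (4π×10⁻⁷ × 0.697) / (4π × 0.0189) × (0.0000 + 0.9922) = 3.66×10⁻⁶ T.

B ≈ 3.66 μT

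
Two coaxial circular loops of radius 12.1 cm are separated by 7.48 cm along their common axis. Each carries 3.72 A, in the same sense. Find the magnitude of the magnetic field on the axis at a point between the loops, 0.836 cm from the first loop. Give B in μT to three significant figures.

Each loop contributes B = μ₀IR²/[2(R²+z²)^(3/2)] on the axis, with z measured from that loop.
Loop 1 (z = 0.00836 m): B₁ = 1.92×10⁻⁵ T. Loop 2 (z = 0.06644 m): B₂ = 1.30×10⁻⁵ T.
The fields add: B = B₁ + B₂ = 3.22×10⁻⁵ T.

B ≈ 32.2 μT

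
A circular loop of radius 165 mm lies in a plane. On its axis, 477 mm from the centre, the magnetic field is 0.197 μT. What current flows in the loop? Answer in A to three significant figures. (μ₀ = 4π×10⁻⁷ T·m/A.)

I ≈ 1.48 A

On the axis of a loop, B = μ₀IR²/[2(R²+z²)^(3/2)], so I = 2B(R²+z²)^(3/2)/(μ₀R²).
R² + z² = 0.02723 + 0.2275 = 0.2548 m²; raised to 3/2 gives 0.129 m³.
I = 2 × 1.97×10⁻⁷ × 0.129 / (1.26×10⁻⁶ × 0.02723) = 1.48 A.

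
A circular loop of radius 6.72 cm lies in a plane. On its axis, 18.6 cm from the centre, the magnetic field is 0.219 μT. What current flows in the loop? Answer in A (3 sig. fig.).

I ≈ 0.597 A

On the axis of a loop, B = μ₀IR²/[2(R²+z²)^(3/2)], so I = 2B(R²+z²)^(3/2)/(μ₀R²).
R² + z² = 0.004516 + 0.0346 = 0.03911 m²; raised to 3/2 gives 7.74×10⁻³ m³.
I = 2 × 2.19×10⁻⁷ × 7.74×10⁻³ / (1.26×10⁻⁶ × 0.004516) = 0.597 A.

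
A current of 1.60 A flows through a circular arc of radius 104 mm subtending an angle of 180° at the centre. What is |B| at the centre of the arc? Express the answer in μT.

The Biot–Savart field of a circular arc at its centre is B = μ₀Iφ/(4πR), with φ = 3.142 rad.
B = (4π×10⁻⁷ × 1.60 × 3.142) / (4π × 0.104) = 4.83×10⁻⁶ T.

B ≈ 4.83 μT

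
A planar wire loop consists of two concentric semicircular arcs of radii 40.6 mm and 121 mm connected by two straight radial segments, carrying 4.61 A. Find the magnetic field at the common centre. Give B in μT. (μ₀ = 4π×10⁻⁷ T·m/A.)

The radial connectors point toward the centre, so dl × r̂ = 0 and they contribute nothing.
Each semicircle gives μ₀I/(4R): inner arc 3.57×10⁻⁵ T, outer arc 1.20×10⁻⁵ T.
The two arcs carry current in opposite angular senses, so their fields oppose: B = |3.57×10⁻⁵ − 1.20×10⁻⁵| = 2.37×10⁻⁵ T.

B ≈ 23.7 μT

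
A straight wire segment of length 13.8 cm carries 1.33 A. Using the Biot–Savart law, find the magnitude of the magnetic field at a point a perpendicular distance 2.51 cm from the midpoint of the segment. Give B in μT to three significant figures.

B ≈ 9.96 μT

For a finite straight segment, B = (μ₀I/4πd)(sinθ₁ + sinθ₂), where θ₁, θ₂ are the angles from the perpendicular to each end.
The perpendicular from the point meets the wire at its midpoint, so each end is L/2 = 0.069 m away along the wire.
sinθ₁ = 0.069/√(0.069²+0.0251²) = 0.9398; sinθ₂ = 0.069/√(0.069²+0.0251²) = 0.9398.
B = (4π×10⁻⁷ × 1.33) / (4π × 0.0251) × (0.9398 + 0.9398) = 9.96×10⁻⁶ T.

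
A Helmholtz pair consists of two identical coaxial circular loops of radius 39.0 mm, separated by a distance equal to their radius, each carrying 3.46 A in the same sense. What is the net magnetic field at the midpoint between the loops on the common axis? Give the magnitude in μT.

Each loop contributes B = μ₀IR²/[2(R²+z²)^(3/2)] on the axis, with z measured from that loop.
Loop 1 (z = 0.0195 m): B₁ = 3.99×10⁻⁵ T. Loop 2 (z = 0.0195 m): B₂ = 3.99×10⁻⁵ T.
The fields add: B = B₁ + B₂ = 7.98×10⁻⁵ T.

B ≈ 79.8 μT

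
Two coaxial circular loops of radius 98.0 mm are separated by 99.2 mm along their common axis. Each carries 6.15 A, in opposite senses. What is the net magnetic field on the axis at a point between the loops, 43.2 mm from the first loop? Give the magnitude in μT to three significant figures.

B ≈ 4.40 μT

Each loop contributes B = μ₀IR²/[2(R²+z²)^(3/2)] on the axis, with z measured from that loop.
Loop 1 (z = 0.0432 m): B₁ = 3.02×10⁻⁵ T. Loop 2 (z = 0.056 m): B₂ = 2.58×10⁻⁵ T.
The fields oppose: B = |B₁ − B₂| = 4.40×10⁻⁶ T.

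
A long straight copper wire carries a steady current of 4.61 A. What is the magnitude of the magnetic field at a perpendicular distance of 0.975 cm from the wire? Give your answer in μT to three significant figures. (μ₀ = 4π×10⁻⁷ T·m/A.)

For an infinitely long straight wire, B = μ₀I/(2πd).
B = (4π×10⁻⁷ × 4.61) / (2π × 0.00975) = 9.46×10⁻⁵ T.

B ≈ 94.6 μT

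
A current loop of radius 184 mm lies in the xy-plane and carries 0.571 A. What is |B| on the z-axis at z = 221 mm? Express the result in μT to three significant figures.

B ≈ 0.511 μT

On the axis of a circular loop, B = μ₀IR² / [2(R²+z²)^(3/2)].
R² + z² = (0.184)² + (0.221)² = 0.0827 m², and (R²+z²)^(3/2) = 2.38×10⁻² m³.
B = (4π×10⁻⁷ × 0.571 × 0.03386) / (2 × 2.38×10⁻²) = 5.11×10⁻⁷ T.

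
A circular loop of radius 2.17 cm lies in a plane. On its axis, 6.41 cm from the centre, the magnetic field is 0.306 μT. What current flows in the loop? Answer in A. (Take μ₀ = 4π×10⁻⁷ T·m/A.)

I ≈ 0.321 A

On the axis of a loop, B = μ₀IR²/[2(R²+z²)^(3/2)], so I = 2B(R²+z²)^(3/2)/(μ₀R²).
R² + z² = 0.0004709 + 0.004109 = 0.00458 m²; raised to 3/2 gives 3.10×10⁻⁴ m³.
I = 2 × 3.06×10⁻⁷ × 3.10×10⁻⁴ / (1.26×10⁻⁶ × 0.0004709) = 0.321 A.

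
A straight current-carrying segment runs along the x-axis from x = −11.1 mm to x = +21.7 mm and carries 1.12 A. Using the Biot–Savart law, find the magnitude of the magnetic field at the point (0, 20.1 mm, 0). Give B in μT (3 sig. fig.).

For a finite straight segment, B = (μ₀I/4πd)(sinθ₁ + sinθ₂), where θ₁, θ₂ are the angles from the perpendicular to each end.
The perpendicular distance is d = 0.0201 m; the end-offsets along the wire are a = 0.0111 m and b = 0.0217 m.
sinθ₁ = 0.0111/√(0.0111²+0.0201²) = 0.4834; sinθ₂ = 0.0217/√(0.0217²+0.0201²) = 0.7336.
B = (4π×10⁻⁷ × 1.12) / (4π × 0.0201) × (0.4834 + 0.7336) = 6.78×10⁻⁶ T.

B ≈ 6.78 μT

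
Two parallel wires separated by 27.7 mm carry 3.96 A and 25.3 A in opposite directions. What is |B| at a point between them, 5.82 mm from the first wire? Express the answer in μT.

B ≈ 367 μT

Each long wire gives B = μ₀I/(2πd). Distances are d₁ = 0.00582 m and d₂ = 0.02188 m.
B₁ = 1.36×10⁻⁴ T, B₂ = 2.31×10⁻⁴ T.
Between antiparallel currents both contributions point the same way, so they add. B = B₁ + B₂ = 1.36×10⁻⁴ + 2.31×10⁻⁴ = 3.67×10⁻⁴ T.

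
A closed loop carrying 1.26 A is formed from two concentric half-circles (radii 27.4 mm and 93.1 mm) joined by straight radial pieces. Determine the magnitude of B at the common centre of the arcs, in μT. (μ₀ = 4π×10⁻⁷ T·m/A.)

B ≈ 10.2 μT

The radial connectors point toward the centre, so dl × r̂ = 0 and they contribute nothing.
Each semicircle gives μ₀I/(4R): inner arc 1.44×10⁻⁵ T, outer arc 4.25×10⁻⁶ T.
The two arcs carry current in opposite angular senses, so their fields oppose: B = |1.44×10⁻⁵ − 4.25×10⁻⁶| = 1.02×10⁻⁵ T.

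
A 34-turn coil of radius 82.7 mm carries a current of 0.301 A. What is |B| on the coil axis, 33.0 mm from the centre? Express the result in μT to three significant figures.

For an N-turn flat coil, B = Nμ₀IR²/[2(R²+z²)^(3/2)] with R = 0.0827 m, z = 0.033 m.
B = 34 × 1.83×10⁻⁶ T = 6.23×10⁻⁵ T.

B ≈ 62.3 μT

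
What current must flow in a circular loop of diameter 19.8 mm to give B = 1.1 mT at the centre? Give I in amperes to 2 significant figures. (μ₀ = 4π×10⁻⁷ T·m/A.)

I ≈ 17 A

At the centre of a circular loop B = μ₀I/(2R), so I = 2RB/μ₀.
With R = 0.0099 m, I = 2 × 0.0099 × 1.10×10⁻³ / (4π×10⁻⁷) = 17.3 A.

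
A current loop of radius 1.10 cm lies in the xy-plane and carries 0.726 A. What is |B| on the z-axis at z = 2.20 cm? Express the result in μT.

On the axis of a circular loop, B = μ₀IR² / [2(R²+z²)^(3/2)].
R² + z² = (0.011)² + (0.022)² = 0.000605 m², and (R²+z²)^(3/2) = 1.49×10⁻⁵ m³.
B = (4π×10⁻⁷ × 0.726 × 0.000121) / (2 × 1.49×10⁻⁵) = 3.71×10⁻⁶ T.

B ≈ 3.71 μT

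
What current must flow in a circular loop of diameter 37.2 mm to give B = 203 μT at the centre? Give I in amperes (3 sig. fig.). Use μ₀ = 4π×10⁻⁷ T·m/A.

At the centre of a circular loop B = μ₀I/(2R), so I = 2RB/μ₀.
With R = 0.0186 m, I = 2 × 0.0186 × 2.03×10⁻⁴ / (4π×10⁻⁷) = 6.01 A.

I ≈ 6.01 A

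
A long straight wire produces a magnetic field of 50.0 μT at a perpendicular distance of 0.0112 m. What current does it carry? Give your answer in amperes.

For a long straight wire B = μ₀I/(2πd), so I = 2πdB/μ₀.
I = 2π × 0.0112 × 5.00×10⁻⁵ / (4π×10⁻⁷) = 2.80 A.

I ≈ 2.80 A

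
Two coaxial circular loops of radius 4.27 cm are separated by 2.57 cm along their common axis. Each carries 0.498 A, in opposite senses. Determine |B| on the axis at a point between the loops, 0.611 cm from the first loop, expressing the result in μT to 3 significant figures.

B ≈ 1.61 μT

Each loop contributes B = μ₀IR²/[2(R²+z²)^(3/2)] on the axis, with z measured from that loop.
Loop 1 (z = 0.00611 m): B₁ = 7.11×10⁻⁶ T. Loop 2 (z = 0.01959 m): B₂ = 5.50×10⁻⁶ T.
The fields oppose: B = |B₁ − B₂| = 1.61×10⁻⁶ T.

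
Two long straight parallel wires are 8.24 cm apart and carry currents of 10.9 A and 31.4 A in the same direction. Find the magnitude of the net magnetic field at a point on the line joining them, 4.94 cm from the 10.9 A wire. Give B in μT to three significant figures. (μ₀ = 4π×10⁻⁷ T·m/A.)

Each long wire gives B = μ₀I/(2πd). Distances are d₁ = 0.0494 m and d₂ = 0.033 m.
B₁ = 4.41×10⁻⁵ T, B₂ = 1.90×10⁻⁴ T.
Between parallel currents the two contributions point in opposite directions, so they subtract. B = |B₁ − B₂| = |4.41×10⁻⁵ − 1.90×10⁻⁴| = 1.46×10⁻⁴ T.

B ≈ 146 μT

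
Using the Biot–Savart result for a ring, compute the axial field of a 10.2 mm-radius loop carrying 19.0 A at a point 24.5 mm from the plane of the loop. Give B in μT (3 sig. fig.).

B ≈ 66.5 μT

On the axis of a circular loop, B = μ₀IR² / [2(R²+z²)^(3/2)].
R² + z² = (0.0102)² + (0.0245)² = 0.0007043 m², and (R²+z²)^(3/2) = 1.87×10⁻⁵ m³.
B = (4π×10⁻⁷ × 19.0 × 0.000104) / (2 × 1.87×10⁻⁵) = 6.65×10⁻⁵ T.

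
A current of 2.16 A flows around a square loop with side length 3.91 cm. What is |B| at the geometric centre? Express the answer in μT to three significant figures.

B ≈ 62.5 μT

Each side is a finite straight segment at perpendicular distance d = a/(2 tan(π/4)) = 0.01955 m from the centre, with end-angles ±π/4.
One side contributes B₁ = (μ₀I/4πd)·2 sin(π/4) = 1.56×10⁻⁵ T.
All 4 sides add in the same direction: B = 4 × 1.56×10⁻⁵ = 6.25×10⁻⁵ T.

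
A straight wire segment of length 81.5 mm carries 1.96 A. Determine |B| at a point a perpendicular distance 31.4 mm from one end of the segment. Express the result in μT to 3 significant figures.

B ≈ 5.82 μT

For a finite straight segment, B = (μ₀I/4πd)(sinθ₁ + sinθ₂), where θ₁, θ₂ are the angles from the perpendicular to each end.
The perpendicular foot is at one end, so the two end-offsets along the wire are 0 and L = 0.0815 m.
sinθ₁ = 0/√(0²+0.0314²) = 0.0000; sinθ₂ = 0.0815/√(0.0815²+0.0314²) = 0.9331.
B = (4π×10⁻⁷ × 1.96) / (4π × 0.0314) × (0.0000 + 0.9331) = 5.82×10⁻⁶ T.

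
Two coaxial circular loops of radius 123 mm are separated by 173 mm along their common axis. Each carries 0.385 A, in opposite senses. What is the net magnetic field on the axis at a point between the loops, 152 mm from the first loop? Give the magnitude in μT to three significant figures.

B ≈ 1.39 μT

Each loop contributes B = μ₀IR²/[2(R²+z²)^(3/2)] on the axis, with z measured from that loop.
Loop 1 (z = 0.152 m): B₁ = 4.90×10⁻⁷ T. Loop 2 (z = 0.021 m): B₂ = 1.88×10⁻⁶ T.
The fields oppose: B = |B₁ − B₂| = 1.39×10⁻⁶ T.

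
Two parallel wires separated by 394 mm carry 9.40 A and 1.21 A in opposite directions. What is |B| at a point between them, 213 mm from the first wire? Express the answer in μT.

Each long wire gives B = μ₀I/(2πd). Distances are d₁ = 0.213 m and d₂ = 0.181 m.
B₁ = 8.83×10⁻⁶ T, B₂ = 1.34×10⁻⁶ T.
Between antiparallel currents both contributions point the same way, so they add. B = B₁ + B₂ = 8.83×10⁻⁶ + 1.34×10⁻⁶ = 1.02×10⁻⁵ T.

B ≈ 10.2 μT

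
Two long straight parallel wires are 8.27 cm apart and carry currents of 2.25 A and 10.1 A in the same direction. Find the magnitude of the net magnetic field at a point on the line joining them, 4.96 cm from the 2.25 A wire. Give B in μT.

B ≈ 52.0 μT

Each long wire gives B = μ₀I/(2πd). Distances are d₁ = 0.0496 m and d₂ = 0.0331 m.
B₁ = 9.07×10⁻⁶ T, B₂ = 6.10×10⁻⁵ T.
Between parallel currents the two contributions point in opposite directions, so they subtract. B = |B₁ − B₂| = |9.07×10⁻⁶ − 6.10×10⁻⁵| = 5.20×10⁻⁵ T.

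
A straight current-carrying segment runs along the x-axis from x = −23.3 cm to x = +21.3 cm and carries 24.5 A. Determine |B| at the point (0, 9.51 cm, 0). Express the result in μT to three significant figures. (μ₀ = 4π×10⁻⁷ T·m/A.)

For a finite straight segment, B = (μ₀I/4πd)(sinθ₁ + sinθ₂), where θ₁, θ₂ are the angles from the perpendicular to each end.
The perpendicular distance is d = 0.0951 m; the end-offsets along the wire are a = 0.233 m and b = 0.213 m.
sinθ₁ = 0.233/√(0.233²+0.0951²) = 0.9259; sinθ₂ = 0.213/√(0.213²+0.0951²) = 0.9131.
B = (4π×10⁻⁷ × 24.5) / (4π × 0.0951) × (0.9259 + 0.9131) = 4.74×10⁻⁵ T.

B ≈ 47.4 μT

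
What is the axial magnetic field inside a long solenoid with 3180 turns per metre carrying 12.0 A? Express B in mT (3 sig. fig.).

B ≈ 48.0 mT

Inside a long solenoid, B = μ₀nI with n = 3180 turns/m.
B = 4π×10⁻⁷ × 3180 × 12.0 = 4.80×10⁻² T.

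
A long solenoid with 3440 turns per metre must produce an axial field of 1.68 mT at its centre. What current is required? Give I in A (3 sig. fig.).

I ≈ 0.389 A

Inside a long solenoid B = μ₀nI with n = 3440 m⁻¹, so I = B/(μ₀n).
I = 1.68×10⁻³ / (4π×10⁻⁷ × 3440) = 0.389 A.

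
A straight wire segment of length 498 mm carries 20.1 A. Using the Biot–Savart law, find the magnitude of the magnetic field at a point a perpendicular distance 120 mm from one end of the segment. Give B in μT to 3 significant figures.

B ≈ 16.3 μT

For a finite straight segment, B = (μ₀I/4πd)(sinθ₁ + sinθ₂), where θ₁, θ₂ are the angles from the perpendicular to each end.
The perpendicular foot is at one end, so the two end-offsets along the wire are 0 and L = 0.498 m.
sinθ₁ = 0/√(0²+0.12²) = 0.0000; sinθ₂ = 0.498/√(0.498²+0.12²) = 0.9722.
B = (4π×10⁻⁷ × 20.1) / (4π × 0.12) × (0.0000 + 0.9722) = 1.63×10⁻⁵ T.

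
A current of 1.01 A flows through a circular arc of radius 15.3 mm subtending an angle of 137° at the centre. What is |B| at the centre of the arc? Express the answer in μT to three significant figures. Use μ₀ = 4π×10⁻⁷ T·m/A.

The Biot–Savart field of a circular arc at its centre is B = μ₀Iφ/(4πR), with φ = 2.391 rad.
B = (4π×10⁻⁷ × 1.01 × 2.391) / (4π × 0.0153) = 1.58×10⁻⁵ T.

B ≈ 15.8 μT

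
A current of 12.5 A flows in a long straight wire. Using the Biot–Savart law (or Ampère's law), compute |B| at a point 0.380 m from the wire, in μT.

For an infinitely long straight wire, B = μ₀I/(2πd).
B = (4π×10⁻⁷ × 12.5) / (2π × 0.38) = 6.58×10⁻⁶ T.

B ≈ 6.58 μT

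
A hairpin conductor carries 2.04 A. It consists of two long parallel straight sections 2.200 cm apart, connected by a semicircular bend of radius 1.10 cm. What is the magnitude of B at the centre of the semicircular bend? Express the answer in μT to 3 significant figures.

B ≈ 95.4 μT

The semicircular arc contributes B_arc = μ₀I·π/(4πR) = μ₀I/(4R) = 5.83×10⁻⁵ T.
Each semi-infinite lead is at perpendicular distance R = 0.011 m from the centre, with the perpendicular foot at its near end, so it contributes μ₀I/(4πR); both point the same way, together 3.71×10⁻⁵ T.
Arc and leads all point the same direction: B = 5.83×10⁻⁵ + 3.71×10⁻⁵ = 9.54×10⁻⁵ T.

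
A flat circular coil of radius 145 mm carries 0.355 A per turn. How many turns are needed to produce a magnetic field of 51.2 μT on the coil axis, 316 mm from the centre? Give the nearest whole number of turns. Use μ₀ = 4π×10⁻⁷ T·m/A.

For an N-turn coil, B = Nμ₀IR²/[2(R²+z²)^(3/2)]. A single turn gives B₁ = 1.12×10⁻⁷ T with R = 0.145 m, z = 0.316 m.
N = B/B₁ = 5.12×10⁻⁵ / 1.12×10⁻⁷ = 458.84.

N = 459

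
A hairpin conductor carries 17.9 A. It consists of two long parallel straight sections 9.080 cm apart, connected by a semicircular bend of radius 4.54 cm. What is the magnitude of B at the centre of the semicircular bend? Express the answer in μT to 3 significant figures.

B ≈ 203 μT

The semicircular arc contributes B_arc = μ₀I·π/(4πR) = μ₀I/(4R) = 1.24×10⁻⁴ T.
Each semi-infinite lead is at perpendicular distance R = 0.0454 m from the centre, with the perpendicular foot at its near end, so it contributes μ₀I/(4πR); both point the same way, together 7.89×10⁻⁵ T.
Arc and leads all point the same direction: B = 1.24×10⁻⁴ + 7.89×10⁻⁵ = 2.03×10⁻⁴ T.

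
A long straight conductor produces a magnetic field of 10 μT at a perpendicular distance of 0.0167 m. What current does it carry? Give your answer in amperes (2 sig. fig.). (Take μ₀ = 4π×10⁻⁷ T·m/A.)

I ≈ 0.83 A

For a long straight wire B = μ₀I/(2πd), so I = 2πdB/μ₀.
I = 2π × 0.0167 × 1.00×10⁻⁵ / (4π×10⁻⁷) = 0.835 A.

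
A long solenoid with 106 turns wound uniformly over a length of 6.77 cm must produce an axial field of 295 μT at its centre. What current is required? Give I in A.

I ≈ 0.150 A

Inside a long solenoid B = μ₀nI with n = 1566 m⁻¹, so I = B/(μ₀n).
I = 2.95×10⁻⁴ / (4π×10⁻⁷ × 1566) = 0.150 A.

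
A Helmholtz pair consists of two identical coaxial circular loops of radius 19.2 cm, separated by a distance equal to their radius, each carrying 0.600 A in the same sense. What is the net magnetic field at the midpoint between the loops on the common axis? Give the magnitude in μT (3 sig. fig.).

B ≈ 2.81 μT

Each loop contributes B = μ₀IR²/[2(R²+z²)^(3/2)] on the axis, with z measured from that loop.
Loop 1 (z = 0.096 m): B₁ = 1.40×10⁻⁶ T. Loop 2 (z = 0.096 m): B₂ = 1.40×10⁻⁶ T.
The fields add: B = B₁ + B₂ = 2.81×10⁻⁶ T.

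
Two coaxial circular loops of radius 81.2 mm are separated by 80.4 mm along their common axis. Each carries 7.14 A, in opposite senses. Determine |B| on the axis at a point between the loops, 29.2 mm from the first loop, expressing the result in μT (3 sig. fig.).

Each loop contributes B = μ₀IR²/[2(R²+z²)^(3/2)] on the axis, with z measured from that loop.
Loop 1 (z = 0.0292 m): B₁ = 4.60×10⁻⁵ T. Loop 2 (z = 0.0512 m): B₂ = 3.34×10⁻⁵ T.
The fields oppose: B = |B₁ − B₂| = 1.26×10⁻⁵ T.

B ≈ 12.6 μT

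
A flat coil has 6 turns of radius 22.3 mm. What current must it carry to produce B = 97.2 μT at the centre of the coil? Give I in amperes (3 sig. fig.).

For an N-turn coil, B = Nμ₀I/(2R) with R = 0.0223 m, so I = 2RB/(Nμ₀) = 2 × 0.0223 × 9.72×10⁻⁵ / (6 × 4π×10⁻⁷) = 0.575 A.

I ≈ 0.575 A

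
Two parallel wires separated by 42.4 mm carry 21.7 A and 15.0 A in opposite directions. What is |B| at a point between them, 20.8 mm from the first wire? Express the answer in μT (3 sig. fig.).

Each long wire gives B = μ₀I/(2πd). Distances are d₁ = 0.0208 m and d₂ = 0.0216 m.
B₁ = 2.09×10⁻⁴ T, B₂ = 1.39×10⁻⁴ T.
Between antiparallel currents both contributions point the same way, so they add. B = B₁ + B₂ = 2.09×10⁻⁴ + 1.39×10⁻⁴ = 3.48×10⁻⁴ T.

B ≈ 348 μT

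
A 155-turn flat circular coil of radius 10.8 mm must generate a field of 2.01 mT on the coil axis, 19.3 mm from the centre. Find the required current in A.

I ≈ 1.91 A

For an N-turn coil, B = Nμ₀IR²/[2(R²+z²)^(3/2)] with R = 0.0108 m, z = 0.0193 m, so I = 2B(R²+z²)^(3/2)/(Nμ₀R²) = 2 × 2.01×10⁻³ × 1.08×10⁻⁵ / (155 × 4π×10⁻⁷ × 0.0001166) = 1.91 A.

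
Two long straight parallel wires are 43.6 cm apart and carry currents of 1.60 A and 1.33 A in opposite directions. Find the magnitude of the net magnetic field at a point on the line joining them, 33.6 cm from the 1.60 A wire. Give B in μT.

B ≈ 3.61 μT

Each long wire gives B = μ₀I/(2πd). Distances are d₁ = 0.336 m and d₂ = 0.1 m.
B₁ = 9.52×10⁻⁷ T, B₂ = 2.66×10⁻⁶ T.
Between antiparallel currents both contributions point the same way, so they add. B = B₁ + B₂ = 9.52×10⁻⁷ + 2.66×10⁻⁶ = 3.61×10⁻⁶ T.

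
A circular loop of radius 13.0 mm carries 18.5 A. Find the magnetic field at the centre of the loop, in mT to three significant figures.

At the centre of a circular loop the Biot–Savart law gives B = μ₀I/(2R).
B = (4π×10⁻⁷ × 18.5) / (2 × 0.013) = 8.94×10⁻⁴ T.

B ≈ 0.894 mT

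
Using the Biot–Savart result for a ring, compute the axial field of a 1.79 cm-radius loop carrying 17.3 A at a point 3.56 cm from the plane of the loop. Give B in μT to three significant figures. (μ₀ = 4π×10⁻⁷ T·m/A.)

On the axis of a circular loop, B = μ₀IR² / [2(R²+z²)^(3/2)].
R² + z² = (0.0179)² + (0.0356)² = 0.001588 m², and (R²+z²)^(3/2) = 6.33×10⁻⁵ m³.
B = (4π×10⁻⁷ × 17.3 × 0.0003204) / (2 × 6.33×10⁻⁵) = 5.50×10⁻⁵ T.

B ≈ 55.0 μT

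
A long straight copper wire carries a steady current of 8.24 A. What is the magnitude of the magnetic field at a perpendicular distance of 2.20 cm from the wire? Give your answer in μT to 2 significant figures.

B ≈ 75 μT

For an infinitely long straight wire, B = μ₀I/(2πd).
B = (4π×10⁻⁷ × 8.24) / (2π × 0.022) = 7.49×10⁻⁵ T.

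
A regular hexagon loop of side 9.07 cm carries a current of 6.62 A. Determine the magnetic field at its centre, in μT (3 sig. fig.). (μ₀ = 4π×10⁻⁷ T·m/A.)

Each side is a finite straight segment at perpendicular distance d = a/(2 tan(π/6)) = 0.07855 m from the centre, with end-angles ±π/6.
One side contributes B₁ = (μ₀I/4πd)·2 sin(π/6) = 8.43×10⁻⁶ T.
All 6 sides add in the same direction: B = 6 × 8.43×10⁻⁶ = 5.06×10⁻⁵ T.

B ≈ 50.6 μT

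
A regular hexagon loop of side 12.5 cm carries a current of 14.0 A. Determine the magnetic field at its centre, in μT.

Each side is a finite straight segment at perpendicular distance d = a/(2 tan(π/6)) = 0.1083 m from the centre, with end-angles ±π/6.
One side contributes B₁ = (μ₀I/4πd)·2 sin(π/6) = 1.29×10⁻⁵ T.
All 6 sides add in the same direction: B = 6 × 1.29×10⁻⁵ = 7.76×10⁻⁵ T.

B ≈ 77.6 μT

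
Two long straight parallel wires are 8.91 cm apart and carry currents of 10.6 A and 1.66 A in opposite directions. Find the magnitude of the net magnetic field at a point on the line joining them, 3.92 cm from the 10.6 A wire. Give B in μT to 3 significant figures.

Each long wire gives B = μ₀I/(2πd). Distances are d₁ = 0.0392 m and d₂ = 0.0499 m.
B₁ = 5.41×10⁻⁵ T, B₂ = 6.65×10⁻⁶ T.
Between antiparallel currents both contributions point the same way, so they add. B = B₁ + B₂ = 5.41×10⁻⁵ + 6.65×10⁻⁶ = 6.07×10⁻⁵ T.

B ≈ 60.7 μT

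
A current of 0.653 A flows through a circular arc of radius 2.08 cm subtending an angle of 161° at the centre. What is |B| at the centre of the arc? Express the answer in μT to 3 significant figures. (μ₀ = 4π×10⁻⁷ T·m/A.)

The Biot–Savart field of a circular arc at its centre is B = μ₀Iφ/(4πR), with φ = 2.81 rad.
B = (4π×10⁻⁷ × 0.653 × 2.81) / (4π × 0.0208) = 8.82×10⁻⁶ T.

B ≈ 8.82 μT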